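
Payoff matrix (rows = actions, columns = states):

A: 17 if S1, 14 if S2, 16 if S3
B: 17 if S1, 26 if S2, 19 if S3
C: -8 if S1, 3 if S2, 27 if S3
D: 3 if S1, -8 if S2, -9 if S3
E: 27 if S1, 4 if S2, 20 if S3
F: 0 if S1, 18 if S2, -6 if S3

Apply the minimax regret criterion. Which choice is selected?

B

Column bests: S1=27, S2=26, S3=27.
A regrets: 10, 12, 11 → max 12
B regrets: 10, 0, 8 → max 10
C regrets: 35, 23, 0 → max 35
D regrets: 24, 34, 36 → max 36
E regrets: 0, 22, 7 → max 22
F regrets: 27, 8, 33 → max 33
Smallest max regret = 10 → B.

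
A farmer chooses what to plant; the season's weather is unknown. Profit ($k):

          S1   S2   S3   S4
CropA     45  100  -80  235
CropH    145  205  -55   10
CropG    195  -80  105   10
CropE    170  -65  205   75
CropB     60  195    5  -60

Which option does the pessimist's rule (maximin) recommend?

Row minima: CropA=-80, CropH=-55, CropG=-80, CropE=-65, CropB=-60
Best worst-case = -55 → CropH.

CropH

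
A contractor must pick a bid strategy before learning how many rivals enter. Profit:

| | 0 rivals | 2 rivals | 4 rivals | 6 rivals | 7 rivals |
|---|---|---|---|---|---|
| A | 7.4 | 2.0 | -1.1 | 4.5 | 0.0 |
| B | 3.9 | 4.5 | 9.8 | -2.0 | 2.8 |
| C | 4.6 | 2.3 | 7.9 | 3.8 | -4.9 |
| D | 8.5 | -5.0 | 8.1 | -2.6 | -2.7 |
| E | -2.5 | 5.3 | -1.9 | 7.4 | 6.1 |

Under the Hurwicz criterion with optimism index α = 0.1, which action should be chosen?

A

A: 0.1·7.4 + 0.9·(-1.1) = -0.25
B: 0.1·9.8 + 0.9·(-2.0) = -0.82
C: 0.1·7.9 + 0.9·(-4.9) = -3.62
D: 0.1·8.5 + 0.9·(-5.0) = -3.65
E: 0.1·7.4 + 0.9·(-2.5) = -1.51
Highest Hurwicz score = -0.25 → A.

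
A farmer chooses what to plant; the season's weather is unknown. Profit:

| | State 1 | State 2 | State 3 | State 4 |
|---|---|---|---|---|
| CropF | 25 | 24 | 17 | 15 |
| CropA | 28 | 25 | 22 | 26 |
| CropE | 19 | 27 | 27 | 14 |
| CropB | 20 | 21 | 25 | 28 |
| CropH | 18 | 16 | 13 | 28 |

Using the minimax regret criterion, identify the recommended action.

Column bests: State 1=28, State 2=27, State 3=27, State 4=28.
CropF regrets: 3, 3, 10, 13 → max 13
CropA regrets: 0, 2, 5, 2 → max 5
CropE regrets: 9, 0, 0, 14 → max 14
CropB regrets: 8, 6, 2, 0 → max 8
CropH regrets: 10, 11, 14, 0 → max 14
Smallest max regret = 5 → CropA.

CropA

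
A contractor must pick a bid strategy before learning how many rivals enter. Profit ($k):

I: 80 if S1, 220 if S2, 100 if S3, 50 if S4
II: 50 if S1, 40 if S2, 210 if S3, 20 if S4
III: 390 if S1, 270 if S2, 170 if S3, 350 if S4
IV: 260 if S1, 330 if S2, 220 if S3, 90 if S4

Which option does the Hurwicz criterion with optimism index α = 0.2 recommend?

I: 0.2·220 + 0.8·50 = 84
II: 0.2·210 + 0.8·20 = 58
III: 0.2·390 + 0.8·170 = 214
IV: 0.2·330 + 0.8·90 = 138
Highest Hurwicz score = 214 → III.

III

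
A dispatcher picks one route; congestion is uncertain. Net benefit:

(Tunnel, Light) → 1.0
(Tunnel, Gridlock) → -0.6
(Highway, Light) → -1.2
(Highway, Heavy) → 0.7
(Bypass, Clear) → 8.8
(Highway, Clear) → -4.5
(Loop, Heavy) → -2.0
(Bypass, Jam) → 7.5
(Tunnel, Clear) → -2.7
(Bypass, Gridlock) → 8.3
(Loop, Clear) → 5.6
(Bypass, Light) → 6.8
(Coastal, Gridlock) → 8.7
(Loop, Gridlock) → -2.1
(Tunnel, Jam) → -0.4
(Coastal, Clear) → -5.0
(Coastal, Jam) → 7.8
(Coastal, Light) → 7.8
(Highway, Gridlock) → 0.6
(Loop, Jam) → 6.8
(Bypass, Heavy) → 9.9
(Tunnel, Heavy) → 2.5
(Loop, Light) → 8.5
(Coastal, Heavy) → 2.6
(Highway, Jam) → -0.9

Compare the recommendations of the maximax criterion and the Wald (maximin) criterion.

maximax → Bypass; maximin → Bypass (agree)

Row maxima: Coastal=8.7, Loop=8.5, Tunnel=2.5, Bypass=9.9, Highway=0.7
Best best-case = 9.9 → Bypass.
Row minima: Coastal=-5.0, Loop=-2.1, Tunnel=-2.7, Bypass=6.8, Highway=-4.5
Best worst-case = 6.8 → Bypass.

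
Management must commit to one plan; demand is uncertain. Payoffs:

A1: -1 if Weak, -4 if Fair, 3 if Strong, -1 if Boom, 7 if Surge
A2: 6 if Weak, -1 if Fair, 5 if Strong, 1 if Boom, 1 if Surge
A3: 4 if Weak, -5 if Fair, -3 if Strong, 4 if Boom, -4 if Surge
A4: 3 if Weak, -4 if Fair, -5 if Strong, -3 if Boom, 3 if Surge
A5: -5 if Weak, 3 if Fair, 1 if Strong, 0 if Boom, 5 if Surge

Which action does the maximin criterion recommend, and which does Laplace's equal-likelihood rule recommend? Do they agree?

Row minima: A1=-4, A2=-1, A3=-5, A4=-5, A5=-5
Best worst-case = -1 → A2.
Row averages: A1=0.8, A2=2.4, A3=-0.8, A4=-1.2, A5=0.8
Highest average = 2.4 → A2.

maximin → A2; laplace → A2 (agree)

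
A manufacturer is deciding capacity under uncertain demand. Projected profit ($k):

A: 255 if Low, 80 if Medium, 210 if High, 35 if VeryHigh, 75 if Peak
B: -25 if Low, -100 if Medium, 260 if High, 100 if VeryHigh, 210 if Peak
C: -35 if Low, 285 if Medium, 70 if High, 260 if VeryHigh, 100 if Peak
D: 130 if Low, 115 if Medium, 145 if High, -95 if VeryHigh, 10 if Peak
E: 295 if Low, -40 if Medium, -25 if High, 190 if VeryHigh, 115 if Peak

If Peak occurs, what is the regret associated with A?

135

Best payoff under Peak is 210.
Regret = 210 − 75 = 135.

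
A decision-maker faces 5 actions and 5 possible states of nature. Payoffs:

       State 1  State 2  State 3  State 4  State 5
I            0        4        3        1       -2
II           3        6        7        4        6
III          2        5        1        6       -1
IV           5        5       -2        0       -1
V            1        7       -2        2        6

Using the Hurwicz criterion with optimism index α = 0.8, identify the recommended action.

II

I: 0.8·4 + 0.2·(-2) = 2.8
II: 0.8·7 + 0.2·3 = 6.2
III: 0.8·6 + 0.2·(-1) = 4.6
IV: 0.8·5 + 0.2·(-2) = 3.6
V: 0.8·7 + 0.2·(-2) = 5.2
Highest Hurwicz score = 6.2 → II.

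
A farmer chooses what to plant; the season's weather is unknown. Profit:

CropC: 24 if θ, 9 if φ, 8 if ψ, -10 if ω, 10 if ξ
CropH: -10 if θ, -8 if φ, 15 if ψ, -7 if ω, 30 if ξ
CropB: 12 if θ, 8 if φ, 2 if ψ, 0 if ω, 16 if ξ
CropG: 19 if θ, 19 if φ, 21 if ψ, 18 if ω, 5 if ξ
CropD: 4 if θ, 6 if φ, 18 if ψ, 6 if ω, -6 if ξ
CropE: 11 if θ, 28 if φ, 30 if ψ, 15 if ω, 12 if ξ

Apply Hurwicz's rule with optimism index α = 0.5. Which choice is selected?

CropC: 0.5·24 + 0.5·(-10) = 7
CropH: 0.5·30 + 0.5·(-10) = 10
CropB: 0.5·16 + 0.5·0 = 8
CropG: 0.5·21 + 0.5·5 = 13
CropD: 0.5·18 + 0.5·(-6) = 6
CropE: 0.5·30 + 0.5·11 = 20.5
Highest Hurwicz score = 20.5 → CropE.

CropE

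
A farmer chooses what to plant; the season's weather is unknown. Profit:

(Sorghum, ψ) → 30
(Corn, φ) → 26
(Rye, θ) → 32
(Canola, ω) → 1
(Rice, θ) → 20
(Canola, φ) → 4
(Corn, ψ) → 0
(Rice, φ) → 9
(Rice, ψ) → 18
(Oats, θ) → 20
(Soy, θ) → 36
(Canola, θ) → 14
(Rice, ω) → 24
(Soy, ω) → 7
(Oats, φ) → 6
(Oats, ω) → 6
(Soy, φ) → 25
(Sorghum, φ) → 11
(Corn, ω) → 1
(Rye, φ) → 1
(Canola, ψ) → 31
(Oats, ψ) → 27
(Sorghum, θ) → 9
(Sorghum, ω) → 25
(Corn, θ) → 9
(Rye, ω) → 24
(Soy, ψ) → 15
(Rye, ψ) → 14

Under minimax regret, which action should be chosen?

Rice

Column bests: θ=36, φ=26, ψ=31, ω=25.
Rye regrets: 4, 25, 17, 1 → max 25
Sorghum regrets: 27, 15, 1, 0 → max 27
Rice regrets: 16, 17, 13, 1 → max 17
Oats regrets: 16, 20, 4, 19 → max 20
Soy regrets: 0, 1, 16, 18 → max 18
Canola regrets: 22, 22, 0, 24 → max 24
Corn regrets: 27, 0, 31, 24 → max 31
Smallest max regret = 17 → Rice.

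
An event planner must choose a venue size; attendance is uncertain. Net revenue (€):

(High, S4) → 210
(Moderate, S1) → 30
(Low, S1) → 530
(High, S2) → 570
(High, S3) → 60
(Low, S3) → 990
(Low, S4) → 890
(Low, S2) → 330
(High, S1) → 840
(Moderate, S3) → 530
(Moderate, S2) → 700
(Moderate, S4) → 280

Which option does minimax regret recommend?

Column bests: S1=840, S2=700, S3=990, S4=890.
Low regrets: 310, 370, 0, 0 → max 370
Moderate regrets: 810, 0, 460, 610 → max 810
High regrets: 0, 130, 930, 680 → max 930
Smallest max regret = 370 → Low.

Low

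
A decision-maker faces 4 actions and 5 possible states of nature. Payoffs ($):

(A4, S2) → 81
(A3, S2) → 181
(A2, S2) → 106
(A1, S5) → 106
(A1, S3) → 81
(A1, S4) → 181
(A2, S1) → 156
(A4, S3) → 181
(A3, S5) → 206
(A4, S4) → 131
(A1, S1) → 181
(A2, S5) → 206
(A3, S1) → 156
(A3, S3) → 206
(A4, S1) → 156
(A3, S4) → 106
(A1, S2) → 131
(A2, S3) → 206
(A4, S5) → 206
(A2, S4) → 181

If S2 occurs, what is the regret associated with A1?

Best payoff under S2 is 181.
Regret = 181 − 131 = 50.

50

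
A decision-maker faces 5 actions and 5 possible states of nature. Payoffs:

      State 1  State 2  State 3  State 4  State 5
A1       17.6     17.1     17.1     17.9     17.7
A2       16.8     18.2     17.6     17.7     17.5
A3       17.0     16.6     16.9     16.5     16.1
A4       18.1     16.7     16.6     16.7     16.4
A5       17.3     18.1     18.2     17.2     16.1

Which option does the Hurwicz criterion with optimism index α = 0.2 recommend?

A1: 0.2·17.9 + 0.8·17.1 = 17.26
A2: 0.2·18.2 + 0.8·16.8 = 17.08
A3: 0.2·17.0 + 0.8·16.1 = 16.28
A4: 0.2·18.1 + 0.8·16.4 = 16.74
A5: 0.2·18.2 + 0.8·16.1 = 16.52
Highest Hurwicz score = 17.26 → A1.

A1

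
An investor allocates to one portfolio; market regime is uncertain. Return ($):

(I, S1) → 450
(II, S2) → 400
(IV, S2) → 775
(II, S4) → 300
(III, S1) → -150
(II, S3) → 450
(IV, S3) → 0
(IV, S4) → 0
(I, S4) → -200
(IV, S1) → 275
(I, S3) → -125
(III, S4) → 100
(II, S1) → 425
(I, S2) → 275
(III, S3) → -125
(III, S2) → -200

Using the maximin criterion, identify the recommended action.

Row minima: I=-200, II=300, III=-200, IV=0
Best worst-case = 300 → II.

II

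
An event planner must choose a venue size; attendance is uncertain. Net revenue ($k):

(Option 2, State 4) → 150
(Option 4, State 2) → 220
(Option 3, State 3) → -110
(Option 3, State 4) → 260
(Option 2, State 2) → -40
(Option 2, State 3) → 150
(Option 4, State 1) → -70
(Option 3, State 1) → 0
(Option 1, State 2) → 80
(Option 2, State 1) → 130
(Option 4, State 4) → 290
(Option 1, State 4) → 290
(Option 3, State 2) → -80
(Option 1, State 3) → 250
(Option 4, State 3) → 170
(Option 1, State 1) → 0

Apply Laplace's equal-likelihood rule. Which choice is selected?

Row averages: Option 1=155, Option 2=97.5, Option 3=17.5, Option 4=152.5
Highest average = 155 → Option 1.

Option 1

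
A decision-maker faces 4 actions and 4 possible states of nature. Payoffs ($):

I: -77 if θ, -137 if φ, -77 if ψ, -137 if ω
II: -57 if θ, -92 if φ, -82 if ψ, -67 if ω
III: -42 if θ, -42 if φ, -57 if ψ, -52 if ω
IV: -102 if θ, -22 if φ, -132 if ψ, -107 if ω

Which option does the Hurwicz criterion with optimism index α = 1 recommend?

I: 1·(-77) + 0·(-137) = -77
II: 1·(-57) + 0·(-92) = -57
III: 1·(-42) + 0·(-57) = -42
IV: 1·(-22) + 0·(-132) = -22
Highest Hurwicz score = -22 → IV.

IV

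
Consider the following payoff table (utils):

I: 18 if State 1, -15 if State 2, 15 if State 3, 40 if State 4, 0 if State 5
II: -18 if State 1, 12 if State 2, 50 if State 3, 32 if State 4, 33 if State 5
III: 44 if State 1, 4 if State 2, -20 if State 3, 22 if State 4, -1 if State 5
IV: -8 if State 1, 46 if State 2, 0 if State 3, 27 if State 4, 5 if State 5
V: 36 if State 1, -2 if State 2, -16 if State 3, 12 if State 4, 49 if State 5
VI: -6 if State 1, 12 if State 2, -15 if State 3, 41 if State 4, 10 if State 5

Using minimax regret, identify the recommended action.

IV

Column bests: State 1=44, State 2=46, State 3=50, State 4=41, State 5=49.
I regrets: 26, 61, 35, 1, 49 → max 61
II regrets: 62, 34, 0, 9, 16 → max 62
III regrets: 0, 42, 70, 19, 50 → max 70
IV regrets: 52, 0, 50, 14, 44 → max 52
V regrets: 8, 48, 66, 29, 0 → max 66
VI regrets: 50, 34, 65, 0, 39 → max 65
Smallest max regret = 52 → IV.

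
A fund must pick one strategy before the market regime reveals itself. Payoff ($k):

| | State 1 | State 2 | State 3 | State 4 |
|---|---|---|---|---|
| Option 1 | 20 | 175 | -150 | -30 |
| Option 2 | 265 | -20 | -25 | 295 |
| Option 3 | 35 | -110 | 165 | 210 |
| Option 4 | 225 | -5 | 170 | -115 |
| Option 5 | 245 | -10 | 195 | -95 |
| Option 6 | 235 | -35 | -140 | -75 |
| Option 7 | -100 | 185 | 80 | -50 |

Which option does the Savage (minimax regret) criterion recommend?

Column bests: State 1=265, State 2=185, State 3=195, State 4=295.
Option 1 regrets: 245, 10, 345, 325 → max 345
Option 2 regrets: 0, 205, 220, 0 → max 220
Option 3 regrets: 230, 295, 30, 85 → max 295
Option 4 regrets: 40, 190, 25, 410 → max 410
Option 5 regrets: 20, 195, 0, 390 → max 390
Option 6 regrets: 30, 220, 335, 370 → max 370
Option 7 regrets: 365, 0, 115, 345 → max 365
Smallest max regret = 220 → Option 2.

Option 2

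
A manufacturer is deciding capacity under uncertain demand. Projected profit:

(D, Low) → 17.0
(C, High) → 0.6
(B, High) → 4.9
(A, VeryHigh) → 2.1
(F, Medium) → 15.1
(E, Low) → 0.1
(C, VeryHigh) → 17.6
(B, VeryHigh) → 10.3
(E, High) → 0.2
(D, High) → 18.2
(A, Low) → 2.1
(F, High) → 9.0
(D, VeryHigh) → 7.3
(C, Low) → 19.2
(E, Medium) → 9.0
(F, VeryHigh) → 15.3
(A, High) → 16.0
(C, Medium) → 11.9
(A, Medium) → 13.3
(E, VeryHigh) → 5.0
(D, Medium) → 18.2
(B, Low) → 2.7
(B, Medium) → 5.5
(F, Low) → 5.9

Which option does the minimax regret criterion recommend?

Column bests: Low=19.2, Medium=18.2, High=18.2, VeryHigh=17.6.
A regrets: 17.1, 4.9, 2.2, 15.5 → max 17.1
B regrets: 16.5, 12.7, 13.3, 7.3 → max 16.5
C regrets: 0.0, 6.3, 17.6, 0.0 → max 17.6
D regrets: 2.2, 0.0, 0.0, 10.3 → max 10.3
E regrets: 19.1, 9.2, 18.0, 12.6 → max 19.1
F regrets: 13.3, 3.1, 9.2, 2.3 → max 13.3
Smallest max regret = 10.3 → D.

D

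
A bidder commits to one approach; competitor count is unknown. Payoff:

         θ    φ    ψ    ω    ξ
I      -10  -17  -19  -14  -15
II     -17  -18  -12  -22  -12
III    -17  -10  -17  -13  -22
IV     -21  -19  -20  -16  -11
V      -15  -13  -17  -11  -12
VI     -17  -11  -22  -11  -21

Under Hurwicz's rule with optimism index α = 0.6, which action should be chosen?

I: 0.6·(-10) + 0.4·(-19) = -13.6
II: 0.6·(-12) + 0.4·(-22) = -16
III: 0.6·(-10) + 0.4·(-22) = -14.8
IV: 0.6·(-11) + 0.4·(-21) = -15
V: 0.6·(-11) + 0.4·(-17) = -13.4
VI: 0.6·(-11) + 0.4·(-22) = -15.4
Highest Hurwicz score = -13.4 → V.

V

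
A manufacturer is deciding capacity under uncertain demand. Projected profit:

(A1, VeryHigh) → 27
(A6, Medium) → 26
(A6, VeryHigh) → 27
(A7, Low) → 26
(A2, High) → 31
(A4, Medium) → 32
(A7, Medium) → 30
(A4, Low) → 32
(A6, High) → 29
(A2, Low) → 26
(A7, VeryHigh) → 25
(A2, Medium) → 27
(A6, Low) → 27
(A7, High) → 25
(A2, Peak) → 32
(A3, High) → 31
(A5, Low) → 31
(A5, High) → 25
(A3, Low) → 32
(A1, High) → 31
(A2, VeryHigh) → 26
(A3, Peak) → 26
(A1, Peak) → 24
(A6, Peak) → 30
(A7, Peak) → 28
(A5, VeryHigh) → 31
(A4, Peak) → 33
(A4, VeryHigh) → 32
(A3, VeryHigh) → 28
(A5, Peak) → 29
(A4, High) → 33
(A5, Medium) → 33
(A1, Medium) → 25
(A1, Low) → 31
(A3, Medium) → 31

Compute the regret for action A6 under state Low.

Best payoff under Low is 32.
Regret = 32 − 27 = 5.

5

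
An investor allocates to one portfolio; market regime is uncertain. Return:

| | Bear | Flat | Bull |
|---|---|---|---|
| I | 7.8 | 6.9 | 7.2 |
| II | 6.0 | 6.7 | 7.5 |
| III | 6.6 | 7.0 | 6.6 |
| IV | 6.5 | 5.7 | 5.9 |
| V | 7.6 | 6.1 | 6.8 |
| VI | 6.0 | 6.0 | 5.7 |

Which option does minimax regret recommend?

I

Column bests: Bear=7.8, Flat=7.0, Bull=7.5.
I regrets: 0.0, 0.1, 0.3 → max 0.3
II regrets: 1.8, 0.3, 0.0 → max 1.8
III regrets: 1.2, 0.0, 0.9 → max 1.2
IV regrets: 1.3, 1.3, 1.6 → max 1.6
V regrets: 0.2, 0.9, 0.7 → max 0.9
VI regrets: 1.8, 1.0, 1.8 → max 1.8
Smallest max regret = 0.3 → I.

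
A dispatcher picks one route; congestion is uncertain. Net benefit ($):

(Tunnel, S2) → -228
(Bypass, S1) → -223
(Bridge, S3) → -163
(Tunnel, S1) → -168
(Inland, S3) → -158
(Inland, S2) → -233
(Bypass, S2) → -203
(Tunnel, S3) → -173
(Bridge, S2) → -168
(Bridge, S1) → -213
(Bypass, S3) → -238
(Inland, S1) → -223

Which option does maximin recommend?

Row minima: Tunnel=-228, Bypass=-238, Inland=-233, Bridge=-213
Best worst-case = -213 → Bridge.

Bridge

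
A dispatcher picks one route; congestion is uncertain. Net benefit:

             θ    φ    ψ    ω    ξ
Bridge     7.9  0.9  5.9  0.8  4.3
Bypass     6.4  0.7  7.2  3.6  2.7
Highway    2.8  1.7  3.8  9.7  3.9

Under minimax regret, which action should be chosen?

Highway

Column bests: θ=7.9, φ=1.7, ψ=7.2, ω=9.7, ξ=4.3.
Bridge regrets: 0.0, 0.8, 1.3, 8.9, 0.0 → max 8.9
Bypass regrets: 1.5, 1.0, 0.0, 6.1, 1.6 → max 6.1
Highway regrets: 5.1, 0.0, 3.4, 0.0, 0.4 → max 5.1
Smallest max regret = 5.1 → Highway.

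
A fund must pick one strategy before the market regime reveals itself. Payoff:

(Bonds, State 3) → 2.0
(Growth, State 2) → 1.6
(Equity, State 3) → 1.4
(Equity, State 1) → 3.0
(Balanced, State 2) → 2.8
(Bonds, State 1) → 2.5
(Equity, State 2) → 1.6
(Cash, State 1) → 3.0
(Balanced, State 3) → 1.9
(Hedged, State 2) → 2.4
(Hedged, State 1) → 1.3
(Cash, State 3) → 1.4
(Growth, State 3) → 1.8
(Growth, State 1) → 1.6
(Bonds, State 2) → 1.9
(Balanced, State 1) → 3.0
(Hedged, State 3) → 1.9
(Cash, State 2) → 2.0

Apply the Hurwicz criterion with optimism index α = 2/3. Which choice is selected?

Balanced

Growth: 2/3·1.8 + 1/3·1.6 = 26/15
Bonds: 2/3·2.5 + 1/3·1.9 = 2.3
Equity: 2/3·3.0 + 1/3·1.4 = 37/15
Balanced: 2/3·3.0 + 1/3·1.9 = 79/30
Cash: 2/3·3.0 + 1/3·1.4 = 37/15
Hedged: 2/3·2.4 + 1/3·1.3 = 61/30
Highest Hurwicz score = 79/30 → Balanced.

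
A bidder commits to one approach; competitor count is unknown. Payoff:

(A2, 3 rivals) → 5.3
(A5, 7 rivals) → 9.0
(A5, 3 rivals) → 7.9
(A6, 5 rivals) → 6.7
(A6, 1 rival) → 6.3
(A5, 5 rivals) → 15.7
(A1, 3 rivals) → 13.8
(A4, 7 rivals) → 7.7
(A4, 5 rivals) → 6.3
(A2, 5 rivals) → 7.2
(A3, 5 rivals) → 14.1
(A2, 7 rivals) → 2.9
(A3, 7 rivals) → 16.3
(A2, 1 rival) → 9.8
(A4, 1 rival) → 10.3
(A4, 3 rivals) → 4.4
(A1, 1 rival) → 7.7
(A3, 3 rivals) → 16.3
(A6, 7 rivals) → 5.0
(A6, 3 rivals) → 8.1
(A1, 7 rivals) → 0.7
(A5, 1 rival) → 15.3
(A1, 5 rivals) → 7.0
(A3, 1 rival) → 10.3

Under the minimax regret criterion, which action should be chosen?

A3

Column bests: 1 rival=15.3, 3 rivals=16.3, 5 rivals=15.7, 7 rivals=16.3.
A1 regrets: 7.6, 2.5, 8.7, 15.6 → max 15.6
A2 regrets: 5.5, 11.0, 8.5, 13.4 → max 13.4
A3 regrets: 5.0, 0.0, 1.6, 0.0 → max 5.0
A4 regrets: 5.0, 11.9, 9.4, 8.6 → max 11.9
A5 regrets: 0.0, 8.4, 0.0, 7.3 → max 8.4
A6 regrets: 9.0, 8.2, 9.0, 11.3 → max 11.3
Smallest max regret = 5.0 → A3.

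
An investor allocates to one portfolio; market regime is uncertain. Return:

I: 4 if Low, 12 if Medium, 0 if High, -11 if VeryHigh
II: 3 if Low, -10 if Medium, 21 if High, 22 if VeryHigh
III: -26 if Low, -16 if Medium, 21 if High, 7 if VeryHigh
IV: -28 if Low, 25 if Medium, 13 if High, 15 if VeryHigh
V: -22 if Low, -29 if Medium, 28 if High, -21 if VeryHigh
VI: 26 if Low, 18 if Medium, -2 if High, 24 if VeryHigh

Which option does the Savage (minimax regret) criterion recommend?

VI

Column bests: Low=26, Medium=25, High=28, VeryHigh=24.
I regrets: 22, 13, 28, 35 → max 35
II regrets: 23, 35, 7, 2 → max 35
III regrets: 52, 41, 7, 17 → max 52
IV regrets: 54, 0, 15, 9 → max 54
V regrets: 48, 54, 0, 45 → max 54
VI regrets: 0, 7, 30, 0 → max 30
Smallest max regret = 30 → VI.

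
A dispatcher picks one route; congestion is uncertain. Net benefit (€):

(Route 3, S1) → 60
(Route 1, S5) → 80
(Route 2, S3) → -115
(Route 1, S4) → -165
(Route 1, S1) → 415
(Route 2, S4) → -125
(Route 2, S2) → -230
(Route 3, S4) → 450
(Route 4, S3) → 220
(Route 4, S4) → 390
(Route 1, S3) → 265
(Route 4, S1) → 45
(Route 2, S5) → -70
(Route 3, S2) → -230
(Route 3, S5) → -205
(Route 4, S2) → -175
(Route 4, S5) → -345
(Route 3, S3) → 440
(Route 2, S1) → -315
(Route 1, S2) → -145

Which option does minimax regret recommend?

Column bests: S1=415, S2=-145, S3=440, S4=450, S5=80.
Route 1 regrets: 0, 0, 175, 615, 0 → max 615
Route 2 regrets: 730, 85, 555, 575, 150 → max 730
Route 3 regrets: 355, 85, 0, 0, 285 → max 355
Route 4 regrets: 370, 30, 220, 60, 425 → max 425
Smallest max regret = 355 → Route 3.

Route 3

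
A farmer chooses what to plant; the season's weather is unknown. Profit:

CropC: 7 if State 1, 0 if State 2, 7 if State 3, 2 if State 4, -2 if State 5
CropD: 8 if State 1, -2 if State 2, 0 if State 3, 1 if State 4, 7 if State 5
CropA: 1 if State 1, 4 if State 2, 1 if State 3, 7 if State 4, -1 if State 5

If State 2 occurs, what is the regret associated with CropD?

Best payoff under State 2 is 4.
Regret = 4 − (-2) = 6.

6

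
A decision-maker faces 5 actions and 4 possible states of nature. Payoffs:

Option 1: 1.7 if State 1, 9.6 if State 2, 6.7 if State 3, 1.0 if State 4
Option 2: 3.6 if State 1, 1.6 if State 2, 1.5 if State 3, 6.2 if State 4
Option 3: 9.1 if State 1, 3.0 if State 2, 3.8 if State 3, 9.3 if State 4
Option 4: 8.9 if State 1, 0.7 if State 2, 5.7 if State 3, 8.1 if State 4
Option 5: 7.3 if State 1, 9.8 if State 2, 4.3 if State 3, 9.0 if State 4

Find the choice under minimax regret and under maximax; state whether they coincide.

minimax regret → Option 5; maximax → Option 5 (agree)

Column bests: State 1=9.1, State 2=9.8, State 3=6.7, State 4=9.3.
Option 1 regrets: 7.4, 0.2, 0.0, 8.3 → max 8.3
Option 2 regrets: 5.5, 8.2, 5.2, 3.1 → max 8.2
Option 3 regrets: 0.0, 6.8, 2.9, 0.0 → max 6.8
Option 4 regrets: 0.2, 9.1, 1.0, 1.2 → max 9.1
Option 5 regrets: 1.8, 0.0, 2.4, 0.3 → max 2.4
Smallest max regret = 2.4 → Option 5.
Row maxima: Option 1=9.6, Option 2=6.2, Option 3=9.3, Option 4=8.9, Option 5=9.8
Best best-case = 9.8 → Option 5.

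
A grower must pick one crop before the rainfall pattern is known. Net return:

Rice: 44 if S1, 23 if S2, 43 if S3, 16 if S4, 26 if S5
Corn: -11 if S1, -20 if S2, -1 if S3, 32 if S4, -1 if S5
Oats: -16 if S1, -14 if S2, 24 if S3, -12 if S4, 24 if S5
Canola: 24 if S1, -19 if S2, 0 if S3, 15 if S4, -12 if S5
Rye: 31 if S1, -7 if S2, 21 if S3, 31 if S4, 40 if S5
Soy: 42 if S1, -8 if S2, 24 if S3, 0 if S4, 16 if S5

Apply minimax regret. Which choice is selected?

Column bests: S1=44, S2=23, S3=43, S4=32, S5=40.
Rice regrets: 0, 0, 0, 16, 14 → max 16
Corn regrets: 55, 43, 44, 0, 41 → max 55
Oats regrets: 60, 37, 19, 44, 16 → max 60
Canola regrets: 20, 42, 43, 17, 52 → max 52
Rye regrets: 13, 30, 22, 1, 0 → max 30
Soy regrets: 2, 31, 19, 32, 24 → max 32
Smallest max regret = 16 → Rice.

Rice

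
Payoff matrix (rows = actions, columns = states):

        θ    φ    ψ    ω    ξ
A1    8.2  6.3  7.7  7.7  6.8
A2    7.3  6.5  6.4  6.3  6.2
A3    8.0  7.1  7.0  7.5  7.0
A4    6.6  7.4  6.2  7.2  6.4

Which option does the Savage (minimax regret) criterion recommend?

Column bests: θ=8.2, φ=7.4, ψ=7.7, ω=7.7, ξ=7.0.
A1 regrets: 0.0, 1.1, 0.0, 0.0, 0.2 → max 1.1
A2 regrets: 0.9, 0.9, 1.3, 1.4, 0.8 → max 1.4
A3 regrets: 0.2, 0.3, 0.7, 0.2, 0.0 → max 0.7
A4 regrets: 1.6, 0.0, 1.5, 0.5, 0.6 → max 1.6
Smallest max regret = 0.7 → A3.

A3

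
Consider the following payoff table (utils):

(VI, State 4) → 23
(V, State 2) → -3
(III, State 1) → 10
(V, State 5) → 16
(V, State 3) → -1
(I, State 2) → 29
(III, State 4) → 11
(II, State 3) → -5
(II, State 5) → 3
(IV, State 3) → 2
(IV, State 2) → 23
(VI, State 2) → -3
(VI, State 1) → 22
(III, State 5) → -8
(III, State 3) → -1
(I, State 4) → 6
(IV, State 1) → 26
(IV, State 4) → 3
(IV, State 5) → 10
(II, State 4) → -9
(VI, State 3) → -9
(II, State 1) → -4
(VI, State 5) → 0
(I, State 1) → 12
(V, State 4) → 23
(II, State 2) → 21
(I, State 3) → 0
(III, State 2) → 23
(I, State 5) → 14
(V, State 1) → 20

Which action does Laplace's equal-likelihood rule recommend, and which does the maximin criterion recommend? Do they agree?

Row averages: I=12.2, II=1.2, III=7, IV=12.8, V=11, VI=6.6
Highest average = 12.8 → IV.
Row minima: I=0, II=-9, III=-8, IV=2, V=-3, VI=-9
Best worst-case = 2 → IV.

laplace → IV; maximin → IV (agree)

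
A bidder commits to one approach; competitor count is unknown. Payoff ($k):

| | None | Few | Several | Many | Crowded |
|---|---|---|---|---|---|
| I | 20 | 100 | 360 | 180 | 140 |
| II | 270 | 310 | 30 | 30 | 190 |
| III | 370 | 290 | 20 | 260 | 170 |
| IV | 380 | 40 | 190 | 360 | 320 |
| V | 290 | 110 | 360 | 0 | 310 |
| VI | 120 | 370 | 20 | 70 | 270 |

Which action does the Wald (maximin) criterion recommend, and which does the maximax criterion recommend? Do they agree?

maximin → IV; maximax → IV (agree)

Row minima: I=20, II=30, III=20, IV=40, V=0, VI=20
Best worst-case = 40 → IV.
Row maxima: I=360, II=310, III=370, IV=380, V=360, VI=370
Best best-case = 380 → IV.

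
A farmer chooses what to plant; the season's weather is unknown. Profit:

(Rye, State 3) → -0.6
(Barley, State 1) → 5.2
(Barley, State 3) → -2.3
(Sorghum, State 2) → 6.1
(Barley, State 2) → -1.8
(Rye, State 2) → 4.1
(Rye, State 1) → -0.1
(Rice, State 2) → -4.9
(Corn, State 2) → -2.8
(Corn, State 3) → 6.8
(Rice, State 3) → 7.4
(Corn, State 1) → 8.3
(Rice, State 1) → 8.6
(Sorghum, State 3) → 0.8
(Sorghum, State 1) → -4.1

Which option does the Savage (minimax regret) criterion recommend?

Rye

Column bests: State 1=8.6, State 2=6.1, State 3=7.4.
Sorghum regrets: 12.7, 0.0, 6.6 → max 12.7
Rye regrets: 8.7, 2.0, 8.0 → max 8.7
Corn regrets: 0.3, 8.9, 0.6 → max 8.9
Barley regrets: 3.4, 7.9, 9.7 → max 9.7
Rice regrets: 0.0, 11.0, 0.0 → max 11.0
Smallest max regret = 8.7 → Rye.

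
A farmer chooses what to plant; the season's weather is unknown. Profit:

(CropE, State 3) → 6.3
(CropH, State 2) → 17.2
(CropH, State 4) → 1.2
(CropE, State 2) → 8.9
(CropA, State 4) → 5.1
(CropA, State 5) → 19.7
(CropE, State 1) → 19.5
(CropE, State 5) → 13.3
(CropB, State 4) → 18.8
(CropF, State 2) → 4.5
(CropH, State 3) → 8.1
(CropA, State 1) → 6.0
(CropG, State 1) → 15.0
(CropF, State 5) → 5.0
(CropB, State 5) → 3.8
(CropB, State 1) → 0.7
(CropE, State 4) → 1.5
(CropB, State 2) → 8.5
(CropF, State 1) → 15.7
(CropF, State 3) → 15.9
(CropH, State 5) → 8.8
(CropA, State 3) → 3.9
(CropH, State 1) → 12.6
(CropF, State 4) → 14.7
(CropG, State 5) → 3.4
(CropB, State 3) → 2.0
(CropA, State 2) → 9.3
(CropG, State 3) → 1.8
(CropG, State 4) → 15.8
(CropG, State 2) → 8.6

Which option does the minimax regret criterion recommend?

Column bests: State 1=19.5, State 2=17.2, State 3=15.9, State 4=18.8, State 5=19.7.
CropF regrets: 3.8, 12.7, 0.0, 4.1, 14.7 → max 14.7
CropE regrets: 0.0, 8.3, 9.6, 17.3, 6.4 → max 17.3
CropH regrets: 6.9, 0.0, 7.8, 17.6, 10.9 → max 17.6
CropB regrets: 18.8, 8.7, 13.9, 0.0, 15.9 → max 18.8
CropA regrets: 13.5, 7.9, 12.0, 13.7, 0.0 → max 13.7
CropG regrets: 4.5, 8.6, 14.1, 3.0, 16.3 → max 16.3
Smallest max regret = 13.7 → CropA.

CropA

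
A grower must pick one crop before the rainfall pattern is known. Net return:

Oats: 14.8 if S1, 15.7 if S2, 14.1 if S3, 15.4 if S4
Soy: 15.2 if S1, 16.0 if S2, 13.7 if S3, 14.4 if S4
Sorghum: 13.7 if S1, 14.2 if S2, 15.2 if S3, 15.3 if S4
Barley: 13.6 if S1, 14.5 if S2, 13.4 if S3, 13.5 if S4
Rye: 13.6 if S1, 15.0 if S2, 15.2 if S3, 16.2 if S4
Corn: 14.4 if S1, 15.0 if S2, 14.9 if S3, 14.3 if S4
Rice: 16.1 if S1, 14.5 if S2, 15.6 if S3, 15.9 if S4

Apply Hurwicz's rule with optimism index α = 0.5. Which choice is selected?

Rice

Oats: 0.5·15.7 + 0.5·14.1 = 14.9
Soy: 0.5·16.0 + 0.5·13.7 = 14.85
Sorghum: 0.5·15.3 + 0.5·13.7 = 14.5
Barley: 0.5·14.5 + 0.5·13.4 = 13.95
Rye: 0.5·16.2 + 0.5·13.6 = 14.9
Corn: 0.5·15.0 + 0.5·14.3 = 14.65
Rice: 0.5·16.1 + 0.5·14.5 = 15.3
Highest Hurwicz score = 15.3 → Rice.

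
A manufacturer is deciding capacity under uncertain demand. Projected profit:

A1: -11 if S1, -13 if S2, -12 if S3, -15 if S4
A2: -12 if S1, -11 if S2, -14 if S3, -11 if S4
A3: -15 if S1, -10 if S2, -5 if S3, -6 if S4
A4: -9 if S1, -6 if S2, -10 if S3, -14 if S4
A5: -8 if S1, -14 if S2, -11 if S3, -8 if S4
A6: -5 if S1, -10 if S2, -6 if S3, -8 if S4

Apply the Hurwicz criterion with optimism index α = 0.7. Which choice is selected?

A1: 0.7·(-11) + 0.3·(-15) = -12.2
A2: 0.7·(-11) + 0.3·(-14) = -11.9
A3: 0.7·(-5) + 0.3·(-15) = -8
A4: 0.7·(-6) + 0.3·(-14) = -8.4
A5: 0.7·(-8) + 0.3·(-14) = -9.8
A6: 0.7·(-5) + 0.3·(-10) = -6.5
Highest Hurwicz score = -6.5 → A6.

A6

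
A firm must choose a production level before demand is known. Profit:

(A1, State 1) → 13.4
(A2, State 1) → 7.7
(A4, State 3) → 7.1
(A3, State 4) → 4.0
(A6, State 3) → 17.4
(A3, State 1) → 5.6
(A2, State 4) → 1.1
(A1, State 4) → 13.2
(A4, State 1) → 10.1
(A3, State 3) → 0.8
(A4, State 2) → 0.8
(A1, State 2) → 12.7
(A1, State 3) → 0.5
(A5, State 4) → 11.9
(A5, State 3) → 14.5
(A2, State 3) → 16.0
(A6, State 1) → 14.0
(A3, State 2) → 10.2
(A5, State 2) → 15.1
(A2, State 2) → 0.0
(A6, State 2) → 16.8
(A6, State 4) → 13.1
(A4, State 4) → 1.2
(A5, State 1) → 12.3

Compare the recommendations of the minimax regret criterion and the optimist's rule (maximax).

minimax regret → A6; maximax → A6 (agree)

Column bests: State 1=14.0, State 2=16.8, State 3=17.4, State 4=13.2.
A1 regrets: 0.6, 4.1, 16.9, 0.0 → max 16.9
A2 regrets: 6.3, 16.8, 1.4, 12.1 → max 16.8
A3 regrets: 8.4, 6.6, 16.6, 9.2 → max 16.6
A4 regrets: 3.9, 16.0, 10.3, 12.0 → max 16.0
A5 regrets: 1.7, 1.7, 2.9, 1.3 → max 2.9
A6 regrets: 0.0, 0.0, 0.0, 0.1 → max 0.1
Smallest max regret = 0.1 → A6.
Row maxima: A1=13.4, A2=16.0, A3=10.2, A4=10.1, A5=15.1, A6=17.4
Best best-case = 17.4 → A6.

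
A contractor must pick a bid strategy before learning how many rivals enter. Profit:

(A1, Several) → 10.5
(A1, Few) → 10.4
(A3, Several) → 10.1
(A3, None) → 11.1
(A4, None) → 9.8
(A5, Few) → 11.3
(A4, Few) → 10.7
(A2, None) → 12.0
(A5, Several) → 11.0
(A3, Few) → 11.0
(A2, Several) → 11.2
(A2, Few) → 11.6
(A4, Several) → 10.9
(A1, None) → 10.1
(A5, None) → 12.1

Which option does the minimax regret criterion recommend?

Column bests: None=12.1, Few=11.6, Several=11.2.
A1 regrets: 2.0, 1.2, 0.7 → max 2.0
A2 regrets: 0.1, 0.0, 0.0 → max 0.1
A3 regrets: 1.0, 0.6, 1.1 → max 1.1
A4 regrets: 2.3, 0.9, 0.3 → max 2.3
A5 regrets: 0.0, 0.3, 0.2 → max 0.3
Smallest max regret = 0.1 → A2.

A2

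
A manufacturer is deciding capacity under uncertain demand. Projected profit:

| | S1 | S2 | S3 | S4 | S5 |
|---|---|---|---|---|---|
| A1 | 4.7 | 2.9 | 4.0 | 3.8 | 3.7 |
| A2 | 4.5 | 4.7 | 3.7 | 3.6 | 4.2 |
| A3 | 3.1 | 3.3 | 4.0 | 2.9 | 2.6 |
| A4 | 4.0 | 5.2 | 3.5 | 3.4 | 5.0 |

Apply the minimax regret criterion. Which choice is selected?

Column bests: S1=4.7, S2=5.2, S3=4.0, S4=3.8, S5=5.0.
A1 regrets: 0.0, 2.3, 0.0, 0.0, 1.3 → max 2.3
A2 regrets: 0.2, 0.5, 0.3, 0.2, 0.8 → max 0.8
A3 regrets: 1.6, 1.9, 0.0, 0.9, 2.4 → max 2.4
A4 regrets: 0.7, 0.0, 0.5, 0.4, 0.0 → max 0.7
Smallest max regret = 0.7 → A4.

A4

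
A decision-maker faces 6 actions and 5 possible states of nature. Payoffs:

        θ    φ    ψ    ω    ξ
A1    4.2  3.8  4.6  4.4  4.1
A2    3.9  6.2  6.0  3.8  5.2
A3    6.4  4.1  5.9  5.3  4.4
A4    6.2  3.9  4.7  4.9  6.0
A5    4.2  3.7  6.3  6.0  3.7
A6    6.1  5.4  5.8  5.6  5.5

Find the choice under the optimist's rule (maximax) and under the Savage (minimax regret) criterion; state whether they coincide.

maximax → A3; minimax regret → A6 (disagree)

Row maxima: A1=4.6, A2=6.2, A3=6.4, A4=6.2, A5=6.3, A6=6.1
Best best-case = 6.4 → A3.
Column bests: θ=6.4, φ=6.2, ψ=6.3, ω=6.0, ξ=6.0.
A1 regrets: 2.2, 2.4, 1.7, 1.6, 1.9 → max 2.4
A2 regrets: 2.5, 0.0, 0.3, 2.2, 0.8 → max 2.5
A3 regrets: 0.0, 2.1, 0.4, 0.7, 1.6 → max 2.1
A4 regrets: 0.2, 2.3, 1.6, 1.1, 0.0 → max 2.3
A5 regrets: 2.2, 2.5, 0.0, 0.0, 2.3 → max 2.5
A6 regrets: 0.3, 0.8, 0.5, 0.4, 0.5 → max 0.8
Smallest max regret = 0.8 → A6.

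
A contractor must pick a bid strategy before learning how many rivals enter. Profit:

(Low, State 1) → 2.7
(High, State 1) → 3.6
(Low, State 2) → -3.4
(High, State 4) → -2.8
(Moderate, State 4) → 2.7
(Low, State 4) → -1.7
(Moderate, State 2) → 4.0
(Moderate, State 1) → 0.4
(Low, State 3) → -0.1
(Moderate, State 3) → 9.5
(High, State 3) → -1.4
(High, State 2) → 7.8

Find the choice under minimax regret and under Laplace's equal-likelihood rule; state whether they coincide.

minimax regret → Moderate; laplace → Moderate (agree)

Column bests: State 1=3.6, State 2=7.8, State 3=9.5, State 4=2.7.
Low regrets: 0.9, 11.2, 9.6, 4.4 → max 11.2
Moderate regrets: 3.2, 3.8, 0.0, 0.0 → max 3.8
High regrets: 0.0, 0.0, 10.9, 5.5 → max 10.9
Smallest max regret = 3.8 → Moderate.
Row averages: Low=-0.625, Moderate=4.15, High=1.8
Highest average = 4.15 → Moderate.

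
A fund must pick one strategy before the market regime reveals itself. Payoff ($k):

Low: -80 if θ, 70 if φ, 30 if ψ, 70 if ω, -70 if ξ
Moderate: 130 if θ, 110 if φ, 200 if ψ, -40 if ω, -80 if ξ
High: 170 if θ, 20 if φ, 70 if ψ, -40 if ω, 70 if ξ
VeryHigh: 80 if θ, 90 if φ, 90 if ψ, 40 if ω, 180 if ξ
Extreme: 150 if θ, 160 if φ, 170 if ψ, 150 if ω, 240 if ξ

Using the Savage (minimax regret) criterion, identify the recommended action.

Column bests: θ=170, φ=160, ψ=200, ω=150, ξ=240.
Low regrets: 250, 90, 170, 80, 310 → max 310
Moderate regrets: 40, 50, 0, 190, 320 → max 320
High regrets: 0, 140, 130, 190, 170 → max 190
VeryHigh regrets: 90, 70, 110, 110, 60 → max 110
Extreme regrets: 20, 0, 30, 0, 0 → max 30
Smallest max regret = 30 → Extreme.

Extreme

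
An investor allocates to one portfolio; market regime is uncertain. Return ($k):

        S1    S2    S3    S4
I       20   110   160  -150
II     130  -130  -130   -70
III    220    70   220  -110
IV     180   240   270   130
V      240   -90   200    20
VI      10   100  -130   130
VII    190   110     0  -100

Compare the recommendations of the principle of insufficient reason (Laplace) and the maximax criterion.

Row averages: I=35, II=-50, III=100, IV=205, V=92.5, VI=27.5, VII=50
Highest average = 205 → IV.
Row maxima: I=160, II=130, III=220, IV=270, V=240, VI=130, VII=190
Best best-case = 270 → IV.

laplace → IV; maximax → IV (agree)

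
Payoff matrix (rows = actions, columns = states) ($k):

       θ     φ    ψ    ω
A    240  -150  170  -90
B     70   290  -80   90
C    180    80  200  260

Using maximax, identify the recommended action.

B

Row maxima: A=240, B=290, C=260
Best best-case = 290 → B.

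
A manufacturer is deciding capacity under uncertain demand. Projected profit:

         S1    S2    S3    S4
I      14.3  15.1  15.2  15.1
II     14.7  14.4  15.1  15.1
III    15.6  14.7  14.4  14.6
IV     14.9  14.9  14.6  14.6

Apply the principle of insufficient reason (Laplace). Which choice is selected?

I

Row averages: I=14.925, II=14.825, III=14.825, IV=14.75
Highest average = 14.925 → I.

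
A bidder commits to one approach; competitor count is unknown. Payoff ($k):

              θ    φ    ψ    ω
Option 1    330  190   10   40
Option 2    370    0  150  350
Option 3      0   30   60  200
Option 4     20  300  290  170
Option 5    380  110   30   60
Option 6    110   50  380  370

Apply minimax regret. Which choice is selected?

Option 6

Column bests: θ=380, φ=300, ψ=380, ω=370.
Option 1 regrets: 50, 110, 370, 330 → max 370
Option 2 regrets: 10, 300, 230, 20 → max 300
Option 3 regrets: 380, 270, 320, 170 → max 380
Option 4 regrets: 360, 0, 90, 200 → max 360
Option 5 regrets: 0, 190, 350, 310 → max 350
Option 6 regrets: 270, 250, 0, 0 → max 270
Smallest max regret = 270 → Option 6.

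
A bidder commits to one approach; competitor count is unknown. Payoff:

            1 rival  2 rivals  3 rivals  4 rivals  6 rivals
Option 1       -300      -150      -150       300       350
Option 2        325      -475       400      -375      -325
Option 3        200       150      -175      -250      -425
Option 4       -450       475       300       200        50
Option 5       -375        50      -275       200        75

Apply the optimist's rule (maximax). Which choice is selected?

Row maxima: Option 1=350, Option 2=400, Option 3=200, Option 4=475, Option 5=200
Best best-case = 475 → Option 4.

Option 4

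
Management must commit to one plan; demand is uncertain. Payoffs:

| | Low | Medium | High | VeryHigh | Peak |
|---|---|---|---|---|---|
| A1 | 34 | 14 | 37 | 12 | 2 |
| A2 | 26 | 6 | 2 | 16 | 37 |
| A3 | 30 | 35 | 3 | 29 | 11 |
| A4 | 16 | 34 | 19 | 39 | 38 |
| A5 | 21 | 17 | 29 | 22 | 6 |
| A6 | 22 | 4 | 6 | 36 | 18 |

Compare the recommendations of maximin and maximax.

maximin → A4; maximax → A4 (agree)

Row minima: A1=2, A2=2, A3=3, A4=16, A5=6, A6=4
Best worst-case = 16 → A4.
Row maxima: A1=37, A2=37, A3=35, A4=39, A5=29, A6=36
Best best-case = 39 → A4.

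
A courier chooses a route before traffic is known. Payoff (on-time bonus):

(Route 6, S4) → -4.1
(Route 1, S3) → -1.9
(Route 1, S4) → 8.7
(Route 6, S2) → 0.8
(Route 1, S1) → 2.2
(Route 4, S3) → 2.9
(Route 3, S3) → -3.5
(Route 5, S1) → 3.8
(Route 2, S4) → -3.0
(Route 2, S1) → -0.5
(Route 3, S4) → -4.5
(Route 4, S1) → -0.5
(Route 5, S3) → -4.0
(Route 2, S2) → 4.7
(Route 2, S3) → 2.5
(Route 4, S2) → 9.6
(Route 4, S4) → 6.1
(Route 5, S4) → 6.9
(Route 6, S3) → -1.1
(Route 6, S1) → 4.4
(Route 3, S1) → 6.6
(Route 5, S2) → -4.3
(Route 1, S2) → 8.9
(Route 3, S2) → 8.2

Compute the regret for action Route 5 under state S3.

6.9

Best payoff under S3 is 2.9.
Regret = 2.9 − (-4.0) = 6.9.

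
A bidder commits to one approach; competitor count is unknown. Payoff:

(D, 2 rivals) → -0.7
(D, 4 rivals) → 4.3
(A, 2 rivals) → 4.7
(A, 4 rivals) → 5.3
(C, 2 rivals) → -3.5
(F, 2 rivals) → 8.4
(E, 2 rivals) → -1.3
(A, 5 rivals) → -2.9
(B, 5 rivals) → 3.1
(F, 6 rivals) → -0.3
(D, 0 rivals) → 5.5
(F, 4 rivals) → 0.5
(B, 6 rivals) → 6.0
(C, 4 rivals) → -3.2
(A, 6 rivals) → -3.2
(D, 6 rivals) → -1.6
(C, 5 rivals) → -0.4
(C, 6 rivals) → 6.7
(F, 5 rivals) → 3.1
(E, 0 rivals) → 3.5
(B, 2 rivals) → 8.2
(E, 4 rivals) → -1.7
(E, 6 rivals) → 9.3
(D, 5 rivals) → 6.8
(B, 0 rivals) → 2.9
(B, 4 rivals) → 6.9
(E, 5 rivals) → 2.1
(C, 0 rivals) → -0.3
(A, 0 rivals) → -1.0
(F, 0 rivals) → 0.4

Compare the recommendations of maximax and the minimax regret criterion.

maximax → E; minimax regret → B (disagree)

Row maxima: A=5.3, B=8.2, C=6.7, D=6.8, E=9.3, F=8.4
Best best-case = 9.3 → E.
Column bests: 0 rivals=5.5, 2 rivals=8.4, 4 rivals=6.9, 5 rivals=6.8, 6 rivals=9.3.
A regrets: 6.5, 3.7, 1.6, 9.7, 12.5 → max 12.5
B regrets: 2.6, 0.2, 0.0, 3.7, 3.3 → max 3.7
C regrets: 5.8, 11.9, 10.1, 7.2, 2.6 → max 11.9
D regrets: 0.0, 9.1, 2.6, 0.0, 10.9 → max 10.9
E regrets: 2.0, 9.7, 8.6, 4.7, 0.0 → max 9.7
F regrets: 5.1, 0.0, 6.4, 3.7, 9.6 → max 9.6
Smallest max regret = 3.7 → B.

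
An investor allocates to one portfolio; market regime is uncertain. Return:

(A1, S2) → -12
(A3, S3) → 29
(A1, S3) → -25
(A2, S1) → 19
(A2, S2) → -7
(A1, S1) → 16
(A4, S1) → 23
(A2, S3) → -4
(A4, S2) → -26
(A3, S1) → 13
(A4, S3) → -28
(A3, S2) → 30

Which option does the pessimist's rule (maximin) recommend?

Row minima: A1=-25, A2=-7, A3=13, A4=-28
Best worst-case = 13 → A3.

A3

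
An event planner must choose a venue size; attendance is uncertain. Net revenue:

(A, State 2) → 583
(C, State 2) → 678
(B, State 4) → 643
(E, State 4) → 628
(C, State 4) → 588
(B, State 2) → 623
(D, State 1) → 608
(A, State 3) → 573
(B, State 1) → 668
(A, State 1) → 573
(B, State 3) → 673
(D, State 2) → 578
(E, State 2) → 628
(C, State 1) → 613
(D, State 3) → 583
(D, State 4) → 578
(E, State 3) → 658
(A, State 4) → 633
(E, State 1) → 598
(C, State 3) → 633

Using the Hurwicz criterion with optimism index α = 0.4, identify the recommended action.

A: 0.4·633 + 0.6·573 = 597
B: 0.4·673 + 0.6·623 = 643
C: 0.4·678 + 0.6·588 = 624
D: 0.4·608 + 0.6·578 = 590
E: 0.4·658 + 0.6·598 = 622
Highest Hurwicz score = 643 → B.

B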